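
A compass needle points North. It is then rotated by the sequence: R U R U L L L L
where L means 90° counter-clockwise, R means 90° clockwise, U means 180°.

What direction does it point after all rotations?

Answer: Final heading: South

Derivation:
Start: North
  R (right (90° clockwise)) -> East
  U (U-turn (180°)) -> West
  R (right (90° clockwise)) -> North
  U (U-turn (180°)) -> South
  L (left (90° counter-clockwise)) -> East
  L (left (90° counter-clockwise)) -> North
  L (left (90° counter-clockwise)) -> West
  L (left (90° counter-clockwise)) -> South
Final: South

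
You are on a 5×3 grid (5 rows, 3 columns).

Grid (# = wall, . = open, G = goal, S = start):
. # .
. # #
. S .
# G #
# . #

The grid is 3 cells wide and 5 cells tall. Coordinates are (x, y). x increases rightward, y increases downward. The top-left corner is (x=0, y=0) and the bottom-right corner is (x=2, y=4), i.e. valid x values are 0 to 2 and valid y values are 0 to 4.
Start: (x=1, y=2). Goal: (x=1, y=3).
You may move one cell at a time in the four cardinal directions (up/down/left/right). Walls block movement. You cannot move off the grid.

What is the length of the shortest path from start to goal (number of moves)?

BFS from (x=1, y=2) until reaching (x=1, y=3):
  Distance 0: (x=1, y=2)
  Distance 1: (x=0, y=2), (x=2, y=2), (x=1, y=3)  <- goal reached here
One shortest path (1 moves): (x=1, y=2) -> (x=1, y=3)

Answer: Shortest path length: 1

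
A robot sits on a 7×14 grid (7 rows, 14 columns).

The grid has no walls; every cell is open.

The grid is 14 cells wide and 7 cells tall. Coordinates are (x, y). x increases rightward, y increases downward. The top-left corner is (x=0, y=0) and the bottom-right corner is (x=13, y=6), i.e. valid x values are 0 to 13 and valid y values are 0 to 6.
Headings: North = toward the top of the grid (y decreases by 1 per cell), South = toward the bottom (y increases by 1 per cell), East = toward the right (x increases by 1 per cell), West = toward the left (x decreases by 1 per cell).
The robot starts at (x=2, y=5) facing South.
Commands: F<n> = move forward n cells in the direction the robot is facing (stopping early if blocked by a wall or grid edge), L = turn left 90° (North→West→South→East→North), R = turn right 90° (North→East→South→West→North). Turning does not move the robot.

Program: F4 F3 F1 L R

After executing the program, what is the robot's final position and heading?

Start: (x=2, y=5), facing South
  F4: move forward 1/4 (blocked), now at (x=2, y=6)
  F3: move forward 0/3 (blocked), now at (x=2, y=6)
  F1: move forward 0/1 (blocked), now at (x=2, y=6)
  L: turn left, now facing East
  R: turn right, now facing South
Final: (x=2, y=6), facing South

Answer: Final position: (x=2, y=6), facing South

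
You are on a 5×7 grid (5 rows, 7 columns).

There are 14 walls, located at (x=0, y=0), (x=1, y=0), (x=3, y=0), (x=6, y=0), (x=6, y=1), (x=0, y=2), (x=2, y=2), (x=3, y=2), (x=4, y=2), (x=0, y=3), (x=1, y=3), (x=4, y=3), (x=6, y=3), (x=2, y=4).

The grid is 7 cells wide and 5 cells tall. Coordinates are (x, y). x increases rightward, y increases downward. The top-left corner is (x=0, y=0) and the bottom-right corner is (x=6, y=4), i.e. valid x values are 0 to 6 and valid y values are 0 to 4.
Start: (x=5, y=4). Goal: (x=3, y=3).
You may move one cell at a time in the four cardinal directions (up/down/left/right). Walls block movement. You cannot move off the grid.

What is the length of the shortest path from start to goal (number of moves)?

Answer: Shortest path length: 3

Derivation:
BFS from (x=5, y=4) until reaching (x=3, y=3):
  Distance 0: (x=5, y=4)
  Distance 1: (x=5, y=3), (x=4, y=4), (x=6, y=4)
  Distance 2: (x=5, y=2), (x=3, y=4)
  Distance 3: (x=5, y=1), (x=6, y=2), (x=3, y=3)  <- goal reached here
One shortest path (3 moves): (x=5, y=4) -> (x=4, y=4) -> (x=3, y=4) -> (x=3, y=3)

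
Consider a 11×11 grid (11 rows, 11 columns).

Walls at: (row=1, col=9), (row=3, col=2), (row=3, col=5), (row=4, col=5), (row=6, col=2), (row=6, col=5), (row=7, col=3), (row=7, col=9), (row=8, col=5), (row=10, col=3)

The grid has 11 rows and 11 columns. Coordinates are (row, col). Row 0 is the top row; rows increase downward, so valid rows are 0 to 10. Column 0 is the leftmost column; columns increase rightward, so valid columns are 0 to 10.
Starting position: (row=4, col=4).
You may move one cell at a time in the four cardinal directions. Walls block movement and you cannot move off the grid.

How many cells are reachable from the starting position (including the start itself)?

Answer: Reachable cells: 111

Derivation:
BFS flood-fill from (row=4, col=4):
  Distance 0: (row=4, col=4)
  Distance 1: (row=3, col=4), (row=4, col=3), (row=5, col=4)
  Distance 2: (row=2, col=4), (row=3, col=3), (row=4, col=2), (row=5, col=3), (row=5, col=5), (row=6, col=4)
  Distance 3: (row=1, col=4), (row=2, col=3), (row=2, col=5), (row=4, col=1), (row=5, col=2), (row=5, col=6), (row=6, col=3), (row=7, col=4)
  Distance 4: (row=0, col=4), (row=1, col=3), (row=1, col=5), (row=2, col=2), (row=2, col=6), (row=3, col=1), (row=4, col=0), (row=4, col=6), (row=5, col=1), (row=5, col=7), (row=6, col=6), (row=7, col=5), (row=8, col=4)
  Distance 5: (row=0, col=3), (row=0, col=5), (row=1, col=2), (row=1, col=6), (row=2, col=1), (row=2, col=7), (row=3, col=0), (row=3, col=6), (row=4, col=7), (row=5, col=0), (row=5, col=8), (row=6, col=1), (row=6, col=7), (row=7, col=6), (row=8, col=3), (row=9, col=4)
  Distance 6: (row=0, col=2), (row=0, col=6), (row=1, col=1), (row=1, col=7), (row=2, col=0), (row=2, col=8), (row=3, col=7), (row=4, col=8), (row=5, col=9), (row=6, col=0), (row=6, col=8), (row=7, col=1), (row=7, col=7), (row=8, col=2), (row=8, col=6), (row=9, col=3), (row=9, col=5), (row=10, col=4)
  Distance 7: (row=0, col=1), (row=0, col=7), (row=1, col=0), (row=1, col=8), (row=2, col=9), (row=3, col=8), (row=4, col=9), (row=5, col=10), (row=6, col=9), (row=7, col=0), (row=7, col=2), (row=7, col=8), (row=8, col=1), (row=8, col=7), (row=9, col=2), (row=9, col=6), (row=10, col=5)
  Distance 8: (row=0, col=0), (row=0, col=8), (row=2, col=10), (row=3, col=9), (row=4, col=10), (row=6, col=10), (row=8, col=0), (row=8, col=8), (row=9, col=1), (row=9, col=7), (row=10, col=2), (row=10, col=6)
  Distance 9: (row=0, col=9), (row=1, col=10), (row=3, col=10), (row=7, col=10), (row=8, col=9), (row=9, col=0), (row=9, col=8), (row=10, col=1), (row=10, col=7)
  Distance 10: (row=0, col=10), (row=8, col=10), (row=9, col=9), (row=10, col=0), (row=10, col=8)
  Distance 11: (row=9, col=10), (row=10, col=9)
  Distance 12: (row=10, col=10)
Total reachable: 111 (grid has 111 open cells total)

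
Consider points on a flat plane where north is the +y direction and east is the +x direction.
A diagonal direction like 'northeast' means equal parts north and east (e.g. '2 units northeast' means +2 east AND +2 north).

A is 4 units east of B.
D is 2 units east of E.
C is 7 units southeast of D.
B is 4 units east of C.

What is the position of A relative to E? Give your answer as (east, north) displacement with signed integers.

Place E at the origin (east=0, north=0).
  D is 2 units east of E: delta (east=+2, north=+0); D at (east=2, north=0).
  C is 7 units southeast of D: delta (east=+7, north=-7); C at (east=9, north=-7).
  B is 4 units east of C: delta (east=+4, north=+0); B at (east=13, north=-7).
  A is 4 units east of B: delta (east=+4, north=+0); A at (east=17, north=-7).
Therefore A relative to E: (east=17, north=-7).

Answer: A is at (east=17, north=-7) relative to E.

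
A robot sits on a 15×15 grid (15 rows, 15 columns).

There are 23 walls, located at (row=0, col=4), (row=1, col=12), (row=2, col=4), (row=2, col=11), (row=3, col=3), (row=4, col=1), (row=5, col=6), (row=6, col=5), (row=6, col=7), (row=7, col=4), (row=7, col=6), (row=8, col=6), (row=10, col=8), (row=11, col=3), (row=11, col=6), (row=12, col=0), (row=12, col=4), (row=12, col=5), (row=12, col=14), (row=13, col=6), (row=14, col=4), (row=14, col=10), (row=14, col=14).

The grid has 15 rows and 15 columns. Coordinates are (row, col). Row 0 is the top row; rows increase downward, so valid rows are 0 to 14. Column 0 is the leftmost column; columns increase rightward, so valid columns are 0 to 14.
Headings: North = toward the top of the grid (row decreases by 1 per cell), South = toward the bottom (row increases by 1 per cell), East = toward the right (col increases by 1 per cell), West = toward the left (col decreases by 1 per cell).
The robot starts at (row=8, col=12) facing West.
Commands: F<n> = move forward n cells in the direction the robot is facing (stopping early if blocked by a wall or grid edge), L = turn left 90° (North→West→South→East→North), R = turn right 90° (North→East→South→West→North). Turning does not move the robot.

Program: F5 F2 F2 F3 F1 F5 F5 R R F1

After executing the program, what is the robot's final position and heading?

Start: (row=8, col=12), facing West
  F5: move forward 5, now at (row=8, col=7)
  F2: move forward 0/2 (blocked), now at (row=8, col=7)
  F2: move forward 0/2 (blocked), now at (row=8, col=7)
  F3: move forward 0/3 (blocked), now at (row=8, col=7)
  F1: move forward 0/1 (blocked), now at (row=8, col=7)
  F5: move forward 0/5 (blocked), now at (row=8, col=7)
  F5: move forward 0/5 (blocked), now at (row=8, col=7)
  R: turn right, now facing North
  R: turn right, now facing East
  F1: move forward 1, now at (row=8, col=8)
Final: (row=8, col=8), facing East

Answer: Final position: (row=8, col=8), facing East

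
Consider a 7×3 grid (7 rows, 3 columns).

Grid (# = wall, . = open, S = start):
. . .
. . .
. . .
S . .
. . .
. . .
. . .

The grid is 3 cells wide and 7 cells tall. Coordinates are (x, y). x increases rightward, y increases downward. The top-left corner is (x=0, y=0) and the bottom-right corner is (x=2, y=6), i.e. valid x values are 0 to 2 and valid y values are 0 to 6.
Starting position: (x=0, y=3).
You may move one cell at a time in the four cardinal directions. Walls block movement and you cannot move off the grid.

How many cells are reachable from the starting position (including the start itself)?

BFS flood-fill from (x=0, y=3):
  Distance 0: (x=0, y=3)
  Distance 1: (x=0, y=2), (x=1, y=3), (x=0, y=4)
  Distance 2: (x=0, y=1), (x=1, y=2), (x=2, y=3), (x=1, y=4), (x=0, y=5)
  Distance 3: (x=0, y=0), (x=1, y=1), (x=2, y=2), (x=2, y=4), (x=1, y=5), (x=0, y=6)
  Distance 4: (x=1, y=0), (x=2, y=1), (x=2, y=5), (x=1, y=6)
  Distance 5: (x=2, y=0), (x=2, y=6)
Total reachable: 21 (grid has 21 open cells total)

Answer: Reachable cells: 21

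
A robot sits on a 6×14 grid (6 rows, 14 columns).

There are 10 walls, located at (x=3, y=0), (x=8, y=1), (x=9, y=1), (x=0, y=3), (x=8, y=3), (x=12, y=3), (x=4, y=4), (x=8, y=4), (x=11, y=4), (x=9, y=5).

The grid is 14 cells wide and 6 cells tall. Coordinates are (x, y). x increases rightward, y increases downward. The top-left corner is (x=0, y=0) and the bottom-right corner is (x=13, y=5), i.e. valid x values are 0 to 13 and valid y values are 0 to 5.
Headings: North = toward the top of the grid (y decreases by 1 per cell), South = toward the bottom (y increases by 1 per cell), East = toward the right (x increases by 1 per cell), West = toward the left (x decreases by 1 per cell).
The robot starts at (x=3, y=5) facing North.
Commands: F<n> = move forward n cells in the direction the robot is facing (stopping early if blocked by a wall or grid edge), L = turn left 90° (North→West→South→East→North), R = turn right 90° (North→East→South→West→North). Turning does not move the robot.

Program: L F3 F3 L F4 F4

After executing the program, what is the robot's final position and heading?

Start: (x=3, y=5), facing North
  L: turn left, now facing West
  F3: move forward 3, now at (x=0, y=5)
  F3: move forward 0/3 (blocked), now at (x=0, y=5)
  L: turn left, now facing South
  F4: move forward 0/4 (blocked), now at (x=0, y=5)
  F4: move forward 0/4 (blocked), now at (x=0, y=5)
Final: (x=0, y=5), facing South

Answer: Final position: (x=0, y=5), facing South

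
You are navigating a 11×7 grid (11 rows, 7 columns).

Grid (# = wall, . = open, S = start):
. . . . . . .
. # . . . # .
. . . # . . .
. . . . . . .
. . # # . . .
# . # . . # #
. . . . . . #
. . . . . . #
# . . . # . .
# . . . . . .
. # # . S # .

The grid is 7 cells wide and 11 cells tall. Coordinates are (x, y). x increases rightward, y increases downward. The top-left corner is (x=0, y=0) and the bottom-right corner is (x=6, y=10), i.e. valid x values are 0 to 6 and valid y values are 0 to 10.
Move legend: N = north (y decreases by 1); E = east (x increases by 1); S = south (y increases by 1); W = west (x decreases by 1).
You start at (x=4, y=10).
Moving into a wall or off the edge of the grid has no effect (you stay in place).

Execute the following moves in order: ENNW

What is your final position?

Answer: Final position: (x=3, y=9)

Derivation:
Start: (x=4, y=10)
  E (east): blocked, stay at (x=4, y=10)
  N (north): (x=4, y=10) -> (x=4, y=9)
  N (north): blocked, stay at (x=4, y=9)
  W (west): (x=4, y=9) -> (x=3, y=9)
Final: (x=3, y=9)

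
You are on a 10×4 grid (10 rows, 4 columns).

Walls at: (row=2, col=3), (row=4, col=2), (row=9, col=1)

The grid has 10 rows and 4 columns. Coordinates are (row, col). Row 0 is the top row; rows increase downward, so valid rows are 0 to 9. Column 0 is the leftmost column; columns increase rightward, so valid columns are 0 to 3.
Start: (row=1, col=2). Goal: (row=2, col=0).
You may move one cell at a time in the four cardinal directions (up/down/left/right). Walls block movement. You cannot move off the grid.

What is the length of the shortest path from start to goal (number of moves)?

Answer: Shortest path length: 3

Derivation:
BFS from (row=1, col=2) until reaching (row=2, col=0):
  Distance 0: (row=1, col=2)
  Distance 1: (row=0, col=2), (row=1, col=1), (row=1, col=3), (row=2, col=2)
  Distance 2: (row=0, col=1), (row=0, col=3), (row=1, col=0), (row=2, col=1), (row=3, col=2)
  Distance 3: (row=0, col=0), (row=2, col=0), (row=3, col=1), (row=3, col=3)  <- goal reached here
One shortest path (3 moves): (row=1, col=2) -> (row=1, col=1) -> (row=1, col=0) -> (row=2, col=0)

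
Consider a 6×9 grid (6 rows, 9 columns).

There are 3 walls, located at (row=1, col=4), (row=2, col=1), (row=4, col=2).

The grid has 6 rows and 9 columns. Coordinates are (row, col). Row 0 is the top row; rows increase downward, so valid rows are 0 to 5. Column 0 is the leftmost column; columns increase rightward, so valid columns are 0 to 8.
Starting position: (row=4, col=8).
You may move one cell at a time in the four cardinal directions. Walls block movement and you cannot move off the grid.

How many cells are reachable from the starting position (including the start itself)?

Answer: Reachable cells: 51

Derivation:
BFS flood-fill from (row=4, col=8):
  Distance 0: (row=4, col=8)
  Distance 1: (row=3, col=8), (row=4, col=7), (row=5, col=8)
  Distance 2: (row=2, col=8), (row=3, col=7), (row=4, col=6), (row=5, col=7)
  Distance 3: (row=1, col=8), (row=2, col=7), (row=3, col=6), (row=4, col=5), (row=5, col=6)
  Distance 4: (row=0, col=8), (row=1, col=7), (row=2, col=6), (row=3, col=5), (row=4, col=4), (row=5, col=5)
  Distance 5: (row=0, col=7), (row=1, col=6), (row=2, col=5), (row=3, col=4), (row=4, col=3), (row=5, col=4)
  Distance 6: (row=0, col=6), (row=1, col=5), (row=2, col=4), (row=3, col=3), (row=5, col=3)
  Distance 7: (row=0, col=5), (row=2, col=3), (row=3, col=2), (row=5, col=2)
  Distance 8: (row=0, col=4), (row=1, col=3), (row=2, col=2), (row=3, col=1), (row=5, col=1)
  Distance 9: (row=0, col=3), (row=1, col=2), (row=3, col=0), (row=4, col=1), (row=5, col=0)
  Distance 10: (row=0, col=2), (row=1, col=1), (row=2, col=0), (row=4, col=0)
  Distance 11: (row=0, col=1), (row=1, col=0)
  Distance 12: (row=0, col=0)
Total reachable: 51 (grid has 51 open cells total)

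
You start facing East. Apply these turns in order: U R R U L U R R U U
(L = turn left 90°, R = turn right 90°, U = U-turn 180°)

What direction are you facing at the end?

Start: East
  U (U-turn (180°)) -> West
  R (right (90° clockwise)) -> North
  R (right (90° clockwise)) -> East
  U (U-turn (180°)) -> West
  L (left (90° counter-clockwise)) -> South
  U (U-turn (180°)) -> North
  R (right (90° clockwise)) -> East
  R (right (90° clockwise)) -> South
  U (U-turn (180°)) -> North
  U (U-turn (180°)) -> South
Final: South

Answer: Final heading: South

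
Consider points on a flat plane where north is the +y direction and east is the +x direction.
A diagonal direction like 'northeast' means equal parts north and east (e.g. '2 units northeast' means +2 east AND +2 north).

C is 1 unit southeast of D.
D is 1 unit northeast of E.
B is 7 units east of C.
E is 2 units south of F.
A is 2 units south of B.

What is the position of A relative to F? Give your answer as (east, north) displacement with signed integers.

Place F at the origin (east=0, north=0).
  E is 2 units south of F: delta (east=+0, north=-2); E at (east=0, north=-2).
  D is 1 unit northeast of E: delta (east=+1, north=+1); D at (east=1, north=-1).
  C is 1 unit southeast of D: delta (east=+1, north=-1); C at (east=2, north=-2).
  B is 7 units east of C: delta (east=+7, north=+0); B at (east=9, north=-2).
  A is 2 units south of B: delta (east=+0, north=-2); A at (east=9, north=-4).
Therefore A relative to F: (east=9, north=-4).

Answer: A is at (east=9, north=-4) relative to F.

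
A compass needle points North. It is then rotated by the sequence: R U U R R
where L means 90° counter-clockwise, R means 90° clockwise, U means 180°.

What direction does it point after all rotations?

Answer: Final heading: West

Derivation:
Start: North
  R (right (90° clockwise)) -> East
  U (U-turn (180°)) -> West
  U (U-turn (180°)) -> East
  R (right (90° clockwise)) -> South
  R (right (90° clockwise)) -> West
Final: West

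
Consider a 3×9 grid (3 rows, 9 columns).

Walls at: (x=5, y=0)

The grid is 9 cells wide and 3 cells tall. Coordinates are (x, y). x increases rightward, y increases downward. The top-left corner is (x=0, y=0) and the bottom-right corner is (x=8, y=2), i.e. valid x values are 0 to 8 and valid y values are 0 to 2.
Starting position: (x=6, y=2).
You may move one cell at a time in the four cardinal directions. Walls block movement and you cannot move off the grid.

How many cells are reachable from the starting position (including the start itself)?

BFS flood-fill from (x=6, y=2):
  Distance 0: (x=6, y=2)
  Distance 1: (x=6, y=1), (x=5, y=2), (x=7, y=2)
  Distance 2: (x=6, y=0), (x=5, y=1), (x=7, y=1), (x=4, y=2), (x=8, y=2)
  Distance 3: (x=7, y=0), (x=4, y=1), (x=8, y=1), (x=3, y=2)
  Distance 4: (x=4, y=0), (x=8, y=0), (x=3, y=1), (x=2, y=2)
  Distance 5: (x=3, y=0), (x=2, y=1), (x=1, y=2)
  Distance 6: (x=2, y=0), (x=1, y=1), (x=0, y=2)
  Distance 7: (x=1, y=0), (x=0, y=1)
  Distance 8: (x=0, y=0)
Total reachable: 26 (grid has 26 open cells total)

Answer: Reachable cells: 26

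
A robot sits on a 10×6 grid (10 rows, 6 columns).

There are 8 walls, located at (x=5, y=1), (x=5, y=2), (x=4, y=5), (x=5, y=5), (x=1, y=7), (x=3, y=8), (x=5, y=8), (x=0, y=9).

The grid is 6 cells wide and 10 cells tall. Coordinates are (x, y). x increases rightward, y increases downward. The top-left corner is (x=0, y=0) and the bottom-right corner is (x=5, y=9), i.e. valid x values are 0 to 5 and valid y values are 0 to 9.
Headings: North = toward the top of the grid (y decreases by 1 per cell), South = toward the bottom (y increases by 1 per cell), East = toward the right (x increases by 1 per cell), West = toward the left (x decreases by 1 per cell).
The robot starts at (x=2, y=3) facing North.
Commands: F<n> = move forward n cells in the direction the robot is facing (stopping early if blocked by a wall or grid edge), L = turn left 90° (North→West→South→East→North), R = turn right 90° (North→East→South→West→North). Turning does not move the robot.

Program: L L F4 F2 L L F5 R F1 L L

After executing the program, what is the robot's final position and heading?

Start: (x=2, y=3), facing North
  L: turn left, now facing West
  L: turn left, now facing South
  F4: move forward 4, now at (x=2, y=7)
  F2: move forward 2, now at (x=2, y=9)
  L: turn left, now facing East
  L: turn left, now facing North
  F5: move forward 5, now at (x=2, y=4)
  R: turn right, now facing East
  F1: move forward 1, now at (x=3, y=4)
  L: turn left, now facing North
  L: turn left, now facing West
Final: (x=3, y=4), facing West

Answer: Final position: (x=3, y=4), facing West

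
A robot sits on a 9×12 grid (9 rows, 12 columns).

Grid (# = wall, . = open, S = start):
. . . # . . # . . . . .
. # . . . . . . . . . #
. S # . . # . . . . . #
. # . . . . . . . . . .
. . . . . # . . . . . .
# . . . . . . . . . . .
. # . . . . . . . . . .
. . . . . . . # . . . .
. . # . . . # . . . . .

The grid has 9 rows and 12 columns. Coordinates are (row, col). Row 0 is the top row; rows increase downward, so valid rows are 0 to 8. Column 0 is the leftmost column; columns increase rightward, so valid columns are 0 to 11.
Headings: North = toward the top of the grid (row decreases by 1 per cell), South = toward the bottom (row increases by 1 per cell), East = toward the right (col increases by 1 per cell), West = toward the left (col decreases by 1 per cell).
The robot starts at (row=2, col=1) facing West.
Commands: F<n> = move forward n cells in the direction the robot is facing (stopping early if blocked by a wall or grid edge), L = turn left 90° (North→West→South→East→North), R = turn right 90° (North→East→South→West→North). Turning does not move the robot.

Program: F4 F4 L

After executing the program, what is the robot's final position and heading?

Start: (row=2, col=1), facing West
  F4: move forward 1/4 (blocked), now at (row=2, col=0)
  F4: move forward 0/4 (blocked), now at (row=2, col=0)
  L: turn left, now facing South
Final: (row=2, col=0), facing South

Answer: Final position: (row=2, col=0), facing South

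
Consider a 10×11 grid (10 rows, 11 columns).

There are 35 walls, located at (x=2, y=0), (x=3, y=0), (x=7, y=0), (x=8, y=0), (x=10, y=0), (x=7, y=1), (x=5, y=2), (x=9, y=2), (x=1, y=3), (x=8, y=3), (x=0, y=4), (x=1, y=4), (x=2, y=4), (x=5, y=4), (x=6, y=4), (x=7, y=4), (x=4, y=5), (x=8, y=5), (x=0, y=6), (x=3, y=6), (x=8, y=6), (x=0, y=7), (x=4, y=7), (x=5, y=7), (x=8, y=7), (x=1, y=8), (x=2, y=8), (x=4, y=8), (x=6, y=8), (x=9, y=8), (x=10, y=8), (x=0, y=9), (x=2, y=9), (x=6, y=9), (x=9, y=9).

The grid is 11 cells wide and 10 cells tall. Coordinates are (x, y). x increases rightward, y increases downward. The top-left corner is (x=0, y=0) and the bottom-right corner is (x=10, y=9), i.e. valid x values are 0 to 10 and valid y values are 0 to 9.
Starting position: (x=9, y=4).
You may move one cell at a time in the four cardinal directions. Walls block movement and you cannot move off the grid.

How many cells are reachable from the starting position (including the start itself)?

BFS flood-fill from (x=9, y=4):
  Distance 0: (x=9, y=4)
  Distance 1: (x=9, y=3), (x=8, y=4), (x=10, y=4), (x=9, y=5)
  Distance 2: (x=10, y=3), (x=10, y=5), (x=9, y=6)
  Distance 3: (x=10, y=2), (x=10, y=6), (x=9, y=7)
  Distance 4: (x=10, y=1), (x=10, y=7)
  Distance 5: (x=9, y=1)
  Distance 6: (x=9, y=0), (x=8, y=1)
  Distance 7: (x=8, y=2)
  Distance 8: (x=7, y=2)
  Distance 9: (x=6, y=2), (x=7, y=3)
  Distance 10: (x=6, y=1), (x=6, y=3)
  Distance 11: (x=6, y=0), (x=5, y=1), (x=5, y=3)
  Distance 12: (x=5, y=0), (x=4, y=1), (x=4, y=3)
  Distance 13: (x=4, y=0), (x=3, y=1), (x=4, y=2), (x=3, y=3), (x=4, y=4)
  Distance 14: (x=2, y=1), (x=3, y=2), (x=2, y=3), (x=3, y=4)
  Distance 15: (x=1, y=1), (x=2, y=2), (x=3, y=5)
  Distance 16: (x=1, y=0), (x=0, y=1), (x=1, y=2), (x=2, y=5)
  Distance 17: (x=0, y=0), (x=0, y=2), (x=1, y=5), (x=2, y=6)
  Distance 18: (x=0, y=3), (x=0, y=5), (x=1, y=6), (x=2, y=7)
  Distance 19: (x=1, y=7), (x=3, y=7)
  Distance 20: (x=3, y=8)
  Distance 21: (x=3, y=9)
  Distance 22: (x=4, y=9)
  Distance 23: (x=5, y=9)
  Distance 24: (x=5, y=8)
Total reachable: 59 (grid has 75 open cells total)

Answer: Reachable cells: 59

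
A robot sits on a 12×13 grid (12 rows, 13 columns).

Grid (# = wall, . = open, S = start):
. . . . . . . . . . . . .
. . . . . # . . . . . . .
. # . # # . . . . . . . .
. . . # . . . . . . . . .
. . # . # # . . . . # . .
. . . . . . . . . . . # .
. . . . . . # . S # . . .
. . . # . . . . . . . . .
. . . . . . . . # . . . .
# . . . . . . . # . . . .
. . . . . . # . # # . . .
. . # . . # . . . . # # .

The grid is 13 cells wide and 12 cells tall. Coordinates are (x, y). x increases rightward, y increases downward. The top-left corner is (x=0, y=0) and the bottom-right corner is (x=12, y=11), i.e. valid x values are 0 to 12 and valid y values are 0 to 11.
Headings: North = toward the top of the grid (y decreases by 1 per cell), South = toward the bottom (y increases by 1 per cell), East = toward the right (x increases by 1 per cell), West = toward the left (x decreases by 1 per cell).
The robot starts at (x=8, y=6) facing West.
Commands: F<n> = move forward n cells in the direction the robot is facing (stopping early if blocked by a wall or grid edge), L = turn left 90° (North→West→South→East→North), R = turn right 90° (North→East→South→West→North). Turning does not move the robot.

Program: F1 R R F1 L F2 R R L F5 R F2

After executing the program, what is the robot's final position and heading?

Start: (x=8, y=6), facing West
  F1: move forward 1, now at (x=7, y=6)
  R: turn right, now facing North
  R: turn right, now facing East
  F1: move forward 1, now at (x=8, y=6)
  L: turn left, now facing North
  F2: move forward 2, now at (x=8, y=4)
  R: turn right, now facing East
  R: turn right, now facing South
  L: turn left, now facing East
  F5: move forward 1/5 (blocked), now at (x=9, y=4)
  R: turn right, now facing South
  F2: move forward 1/2 (blocked), now at (x=9, y=5)
Final: (x=9, y=5), facing South

Answer: Final position: (x=9, y=5), facing South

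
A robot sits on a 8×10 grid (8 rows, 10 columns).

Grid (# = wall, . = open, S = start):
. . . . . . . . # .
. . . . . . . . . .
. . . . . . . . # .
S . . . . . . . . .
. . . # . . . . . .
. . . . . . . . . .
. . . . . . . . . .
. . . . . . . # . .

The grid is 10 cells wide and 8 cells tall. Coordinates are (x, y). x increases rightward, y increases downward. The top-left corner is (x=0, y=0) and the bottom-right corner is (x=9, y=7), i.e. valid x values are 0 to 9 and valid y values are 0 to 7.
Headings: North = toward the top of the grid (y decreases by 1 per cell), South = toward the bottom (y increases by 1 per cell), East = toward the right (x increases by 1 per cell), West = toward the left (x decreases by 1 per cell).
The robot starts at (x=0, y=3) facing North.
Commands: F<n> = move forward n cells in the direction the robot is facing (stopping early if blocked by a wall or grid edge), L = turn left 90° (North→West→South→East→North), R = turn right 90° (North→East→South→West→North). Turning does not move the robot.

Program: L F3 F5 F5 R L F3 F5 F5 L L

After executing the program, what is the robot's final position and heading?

Start: (x=0, y=3), facing North
  L: turn left, now facing West
  F3: move forward 0/3 (blocked), now at (x=0, y=3)
  F5: move forward 0/5 (blocked), now at (x=0, y=3)
  F5: move forward 0/5 (blocked), now at (x=0, y=3)
  R: turn right, now facing North
  L: turn left, now facing West
  F3: move forward 0/3 (blocked), now at (x=0, y=3)
  F5: move forward 0/5 (blocked), now at (x=0, y=3)
  F5: move forward 0/5 (blocked), now at (x=0, y=3)
  L: turn left, now facing South
  L: turn left, now facing East
Final: (x=0, y=3), facing East

Answer: Final position: (x=0, y=3), facing East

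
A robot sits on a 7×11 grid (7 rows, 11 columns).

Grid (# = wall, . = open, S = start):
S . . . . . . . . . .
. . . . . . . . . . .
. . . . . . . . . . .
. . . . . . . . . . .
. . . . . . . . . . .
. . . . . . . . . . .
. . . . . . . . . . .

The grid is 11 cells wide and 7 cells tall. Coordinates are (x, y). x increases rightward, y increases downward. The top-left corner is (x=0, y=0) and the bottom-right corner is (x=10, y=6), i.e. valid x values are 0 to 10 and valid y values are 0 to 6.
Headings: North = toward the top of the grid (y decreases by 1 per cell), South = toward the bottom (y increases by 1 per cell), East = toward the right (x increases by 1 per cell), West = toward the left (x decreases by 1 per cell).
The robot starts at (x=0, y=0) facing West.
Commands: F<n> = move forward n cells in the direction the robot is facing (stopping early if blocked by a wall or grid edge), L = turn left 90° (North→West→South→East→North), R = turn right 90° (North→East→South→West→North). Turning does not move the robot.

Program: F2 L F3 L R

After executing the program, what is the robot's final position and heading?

Answer: Final position: (x=0, y=3), facing South

Derivation:
Start: (x=0, y=0), facing West
  F2: move forward 0/2 (blocked), now at (x=0, y=0)
  L: turn left, now facing South
  F3: move forward 3, now at (x=0, y=3)
  L: turn left, now facing East
  R: turn right, now facing South
Final: (x=0, y=3), facing South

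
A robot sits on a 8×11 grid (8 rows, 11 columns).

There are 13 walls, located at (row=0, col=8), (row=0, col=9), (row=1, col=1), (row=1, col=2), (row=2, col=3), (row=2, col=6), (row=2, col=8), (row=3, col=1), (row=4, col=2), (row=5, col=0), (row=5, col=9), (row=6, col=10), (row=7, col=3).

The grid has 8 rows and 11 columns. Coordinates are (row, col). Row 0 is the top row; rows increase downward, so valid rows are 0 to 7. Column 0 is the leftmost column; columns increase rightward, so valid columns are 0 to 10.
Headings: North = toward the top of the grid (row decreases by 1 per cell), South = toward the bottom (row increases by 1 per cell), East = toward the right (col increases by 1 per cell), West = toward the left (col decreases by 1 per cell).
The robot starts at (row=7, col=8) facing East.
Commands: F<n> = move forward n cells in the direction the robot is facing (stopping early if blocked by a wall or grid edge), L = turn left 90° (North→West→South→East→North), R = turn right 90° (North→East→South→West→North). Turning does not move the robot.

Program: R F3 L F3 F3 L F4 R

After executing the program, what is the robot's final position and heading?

Answer: Final position: (row=7, col=10), facing East

Derivation:
Start: (row=7, col=8), facing East
  R: turn right, now facing South
  F3: move forward 0/3 (blocked), now at (row=7, col=8)
  L: turn left, now facing East
  F3: move forward 2/3 (blocked), now at (row=7, col=10)
  F3: move forward 0/3 (blocked), now at (row=7, col=10)
  L: turn left, now facing North
  F4: move forward 0/4 (blocked), now at (row=7, col=10)
  R: turn right, now facing East
Final: (row=7, col=10), facing East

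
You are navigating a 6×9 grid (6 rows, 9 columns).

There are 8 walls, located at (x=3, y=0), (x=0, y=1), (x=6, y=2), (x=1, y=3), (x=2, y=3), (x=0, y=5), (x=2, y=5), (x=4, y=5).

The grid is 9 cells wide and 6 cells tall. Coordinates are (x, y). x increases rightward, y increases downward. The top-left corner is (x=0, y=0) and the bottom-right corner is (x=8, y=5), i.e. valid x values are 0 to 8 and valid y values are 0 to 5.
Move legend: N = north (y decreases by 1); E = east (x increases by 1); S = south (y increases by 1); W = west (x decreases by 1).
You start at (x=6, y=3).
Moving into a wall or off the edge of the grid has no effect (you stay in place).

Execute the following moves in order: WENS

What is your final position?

Start: (x=6, y=3)
  W (west): (x=6, y=3) -> (x=5, y=3)
  E (east): (x=5, y=3) -> (x=6, y=3)
  N (north): blocked, stay at (x=6, y=3)
  S (south): (x=6, y=3) -> (x=6, y=4)
Final: (x=6, y=4)

Answer: Final position: (x=6, y=4)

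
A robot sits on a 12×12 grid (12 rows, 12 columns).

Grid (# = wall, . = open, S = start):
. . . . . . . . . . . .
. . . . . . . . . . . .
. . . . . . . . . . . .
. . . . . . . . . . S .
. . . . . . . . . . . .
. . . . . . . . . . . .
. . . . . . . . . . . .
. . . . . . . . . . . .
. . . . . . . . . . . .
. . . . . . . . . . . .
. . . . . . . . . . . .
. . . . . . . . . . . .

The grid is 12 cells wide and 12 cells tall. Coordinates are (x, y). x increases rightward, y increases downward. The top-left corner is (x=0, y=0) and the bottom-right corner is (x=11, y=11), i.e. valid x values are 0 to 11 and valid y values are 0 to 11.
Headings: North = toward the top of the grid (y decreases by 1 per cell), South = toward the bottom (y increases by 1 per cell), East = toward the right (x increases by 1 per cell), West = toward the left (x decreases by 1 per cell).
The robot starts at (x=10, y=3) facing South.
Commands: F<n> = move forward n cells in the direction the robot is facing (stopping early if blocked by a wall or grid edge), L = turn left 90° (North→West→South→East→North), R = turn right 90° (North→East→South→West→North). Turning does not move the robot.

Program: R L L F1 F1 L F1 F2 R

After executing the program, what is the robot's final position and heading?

Start: (x=10, y=3), facing South
  R: turn right, now facing West
  L: turn left, now facing South
  L: turn left, now facing East
  F1: move forward 1, now at (x=11, y=3)
  F1: move forward 0/1 (blocked), now at (x=11, y=3)
  L: turn left, now facing North
  F1: move forward 1, now at (x=11, y=2)
  F2: move forward 2, now at (x=11, y=0)
  R: turn right, now facing East
Final: (x=11, y=0), facing East

Answer: Final position: (x=11, y=0), facing East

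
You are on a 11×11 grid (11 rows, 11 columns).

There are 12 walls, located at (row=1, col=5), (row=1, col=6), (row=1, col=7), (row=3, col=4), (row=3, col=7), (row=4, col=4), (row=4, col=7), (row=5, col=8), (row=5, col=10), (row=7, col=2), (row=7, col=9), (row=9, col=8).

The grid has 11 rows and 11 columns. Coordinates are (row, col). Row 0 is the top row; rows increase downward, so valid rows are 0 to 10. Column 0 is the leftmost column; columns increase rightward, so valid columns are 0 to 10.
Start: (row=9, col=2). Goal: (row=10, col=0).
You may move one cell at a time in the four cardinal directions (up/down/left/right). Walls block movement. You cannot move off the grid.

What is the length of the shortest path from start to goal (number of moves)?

BFS from (row=9, col=2) until reaching (row=10, col=0):
  Distance 0: (row=9, col=2)
  Distance 1: (row=8, col=2), (row=9, col=1), (row=9, col=3), (row=10, col=2)
  Distance 2: (row=8, col=1), (row=8, col=3), (row=9, col=0), (row=9, col=4), (row=10, col=1), (row=10, col=3)
  Distance 3: (row=7, col=1), (row=7, col=3), (row=8, col=0), (row=8, col=4), (row=9, col=5), (row=10, col=0), (row=10, col=4)  <- goal reached here
One shortest path (3 moves): (row=9, col=2) -> (row=9, col=1) -> (row=9, col=0) -> (row=10, col=0)

Answer: Shortest path length: 3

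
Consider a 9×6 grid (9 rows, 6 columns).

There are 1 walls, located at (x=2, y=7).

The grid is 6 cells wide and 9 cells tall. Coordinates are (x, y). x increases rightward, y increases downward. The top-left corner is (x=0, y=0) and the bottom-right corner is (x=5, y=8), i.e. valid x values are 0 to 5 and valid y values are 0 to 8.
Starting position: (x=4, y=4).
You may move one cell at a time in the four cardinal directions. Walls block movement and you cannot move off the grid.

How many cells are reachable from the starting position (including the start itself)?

BFS flood-fill from (x=4, y=4):
  Distance 0: (x=4, y=4)
  Distance 1: (x=4, y=3), (x=3, y=4), (x=5, y=4), (x=4, y=5)
  Distance 2: (x=4, y=2), (x=3, y=3), (x=5, y=3), (x=2, y=4), (x=3, y=5), (x=5, y=5), (x=4, y=6)
  Distance 3: (x=4, y=1), (x=3, y=2), (x=5, y=2), (x=2, y=3), (x=1, y=4), (x=2, y=5), (x=3, y=6), (x=5, y=6), (x=4, y=7)
  Distance 4: (x=4, y=0), (x=3, y=1), (x=5, y=1), (x=2, y=2), (x=1, y=3), (x=0, y=4), (x=1, y=5), (x=2, y=6), (x=3, y=7), (x=5, y=7), (x=4, y=8)
  Distance 5: (x=3, y=0), (x=5, y=0), (x=2, y=1), (x=1, y=2), (x=0, y=3), (x=0, y=5), (x=1, y=6), (x=3, y=8), (x=5, y=8)
  Distance 6: (x=2, y=0), (x=1, y=1), (x=0, y=2), (x=0, y=6), (x=1, y=7), (x=2, y=8)
  Distance 7: (x=1, y=0), (x=0, y=1), (x=0, y=7), (x=1, y=8)
  Distance 8: (x=0, y=0), (x=0, y=8)
Total reachable: 53 (grid has 53 open cells total)

Answer: Reachable cells: 53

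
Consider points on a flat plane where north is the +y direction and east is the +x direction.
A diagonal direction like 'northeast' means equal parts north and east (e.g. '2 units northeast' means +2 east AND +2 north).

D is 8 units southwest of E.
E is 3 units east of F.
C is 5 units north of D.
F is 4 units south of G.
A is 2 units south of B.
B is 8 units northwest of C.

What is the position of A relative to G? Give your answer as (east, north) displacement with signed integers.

Place G at the origin (east=0, north=0).
  F is 4 units south of G: delta (east=+0, north=-4); F at (east=0, north=-4).
  E is 3 units east of F: delta (east=+3, north=+0); E at (east=3, north=-4).
  D is 8 units southwest of E: delta (east=-8, north=-8); D at (east=-5, north=-12).
  C is 5 units north of D: delta (east=+0, north=+5); C at (east=-5, north=-7).
  B is 8 units northwest of C: delta (east=-8, north=+8); B at (east=-13, north=1).
  A is 2 units south of B: delta (east=+0, north=-2); A at (east=-13, north=-1).
Therefore A relative to G: (east=-13, north=-1).

Answer: A is at (east=-13, north=-1) relative to G.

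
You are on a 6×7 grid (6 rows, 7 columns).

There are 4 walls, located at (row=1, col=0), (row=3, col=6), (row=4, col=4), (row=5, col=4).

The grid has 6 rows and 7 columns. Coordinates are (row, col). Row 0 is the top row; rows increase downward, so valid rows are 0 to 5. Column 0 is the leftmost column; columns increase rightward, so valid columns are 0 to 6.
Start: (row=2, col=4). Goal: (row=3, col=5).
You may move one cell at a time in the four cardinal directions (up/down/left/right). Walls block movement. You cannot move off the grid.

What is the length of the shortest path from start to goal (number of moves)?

BFS from (row=2, col=4) until reaching (row=3, col=5):
  Distance 0: (row=2, col=4)
  Distance 1: (row=1, col=4), (row=2, col=3), (row=2, col=5), (row=3, col=4)
  Distance 2: (row=0, col=4), (row=1, col=3), (row=1, col=5), (row=2, col=2), (row=2, col=6), (row=3, col=3), (row=3, col=5)  <- goal reached here
One shortest path (2 moves): (row=2, col=4) -> (row=2, col=5) -> (row=3, col=5)

Answer: Shortest path length: 2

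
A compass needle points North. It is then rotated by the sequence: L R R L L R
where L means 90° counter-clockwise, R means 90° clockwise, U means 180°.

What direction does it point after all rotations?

Answer: Final heading: North

Derivation:
Start: North
  L (left (90° counter-clockwise)) -> West
  R (right (90° clockwise)) -> North
  R (right (90° clockwise)) -> East
  L (left (90° counter-clockwise)) -> North
  L (left (90° counter-clockwise)) -> West
  R (right (90° clockwise)) -> North
Final: North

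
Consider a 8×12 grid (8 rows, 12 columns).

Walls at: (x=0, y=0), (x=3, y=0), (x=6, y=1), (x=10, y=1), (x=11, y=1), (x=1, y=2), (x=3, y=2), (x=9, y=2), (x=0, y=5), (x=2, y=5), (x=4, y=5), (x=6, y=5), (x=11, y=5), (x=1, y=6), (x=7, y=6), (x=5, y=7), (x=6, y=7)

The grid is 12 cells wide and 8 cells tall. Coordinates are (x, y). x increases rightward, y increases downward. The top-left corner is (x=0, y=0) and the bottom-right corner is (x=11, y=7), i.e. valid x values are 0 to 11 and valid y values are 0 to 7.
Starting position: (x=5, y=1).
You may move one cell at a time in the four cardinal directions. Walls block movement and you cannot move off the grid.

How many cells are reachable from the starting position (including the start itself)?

Answer: Reachable cells: 79

Derivation:
BFS flood-fill from (x=5, y=1):
  Distance 0: (x=5, y=1)
  Distance 1: (x=5, y=0), (x=4, y=1), (x=5, y=2)
  Distance 2: (x=4, y=0), (x=6, y=0), (x=3, y=1), (x=4, y=2), (x=6, y=2), (x=5, y=3)
  Distance 3: (x=7, y=0), (x=2, y=1), (x=7, y=2), (x=4, y=3), (x=6, y=3), (x=5, y=4)
  Distance 4: (x=2, y=0), (x=8, y=0), (x=1, y=1), (x=7, y=1), (x=2, y=2), (x=8, y=2), (x=3, y=3), (x=7, y=3), (x=4, y=4), (x=6, y=4), (x=5, y=5)
  Distance 5: (x=1, y=0), (x=9, y=0), (x=0, y=1), (x=8, y=1), (x=2, y=3), (x=8, y=3), (x=3, y=4), (x=7, y=4), (x=5, y=6)
  Distance 6: (x=10, y=0), (x=9, y=1), (x=0, y=2), (x=1, y=3), (x=9, y=3), (x=2, y=4), (x=8, y=4), (x=3, y=5), (x=7, y=5), (x=4, y=6), (x=6, y=6)
  Distance 7: (x=11, y=0), (x=0, y=3), (x=10, y=3), (x=1, y=4), (x=9, y=4), (x=8, y=5), (x=3, y=6), (x=4, y=7)
  Distance 8: (x=10, y=2), (x=11, y=3), (x=0, y=4), (x=10, y=4), (x=1, y=5), (x=9, y=5), (x=2, y=6), (x=8, y=6), (x=3, y=7)
  Distance 9: (x=11, y=2), (x=11, y=4), (x=10, y=5), (x=9, y=6), (x=2, y=7), (x=8, y=7)
  Distance 10: (x=10, y=6), (x=1, y=7), (x=7, y=7), (x=9, y=7)
  Distance 11: (x=11, y=6), (x=0, y=7), (x=10, y=7)
  Distance 12: (x=0, y=6), (x=11, y=7)
Total reachable: 79 (grid has 79 open cells total)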